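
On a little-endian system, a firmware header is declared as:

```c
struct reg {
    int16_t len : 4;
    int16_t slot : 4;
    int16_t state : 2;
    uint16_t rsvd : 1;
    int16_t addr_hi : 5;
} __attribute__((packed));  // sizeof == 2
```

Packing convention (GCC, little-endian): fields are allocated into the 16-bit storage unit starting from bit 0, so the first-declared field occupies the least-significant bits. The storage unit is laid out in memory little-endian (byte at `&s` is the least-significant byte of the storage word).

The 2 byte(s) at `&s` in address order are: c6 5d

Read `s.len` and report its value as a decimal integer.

[0]=0xc6 [1]=0x5d (little-endian) → word 0x5dc6
len:4 @ bit 0 → (0x5dc6>>0)&0xf = 0x6  ←
slot:4 @ bit 4 → (0x5dc6>>4)&0xf = 0xc
state:2 @ bit 8 → (0x5dc6>>8)&0x3 = 0x1
rsvd:1 @ bit 10 → (0x5dc6>>10)&0x1 = 0x1
addr_hi:5 @ bit 11 → (0x5dc6>>11)&0x1f = 0xb
len signed 4b, MSB=0: value = 6

6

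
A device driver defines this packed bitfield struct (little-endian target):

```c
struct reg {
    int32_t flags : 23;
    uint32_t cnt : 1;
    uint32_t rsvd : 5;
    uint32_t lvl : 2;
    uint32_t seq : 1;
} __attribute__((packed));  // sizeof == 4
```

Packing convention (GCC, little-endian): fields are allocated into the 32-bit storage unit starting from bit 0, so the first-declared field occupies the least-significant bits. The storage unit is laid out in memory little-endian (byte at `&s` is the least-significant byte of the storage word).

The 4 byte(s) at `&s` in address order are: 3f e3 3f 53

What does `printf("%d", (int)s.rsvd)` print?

19

[0]=0x3f [1]=0xe3 [2]=0x3f [3]=0x53 (little-endian) → word 0x533fe33f
flags [0+:23] = (word>>0) & 0x7fffff = 4186943
cnt [23+:1] = (word>>23) & 0x1 = 0
rsvd [24+:5] = (word>>24) & 0x1f = 19  ←
lvl [29+:2] = (word>>29) & 0x3 = 2
seq [31+:1] = (word>>31) & 0x1 = 0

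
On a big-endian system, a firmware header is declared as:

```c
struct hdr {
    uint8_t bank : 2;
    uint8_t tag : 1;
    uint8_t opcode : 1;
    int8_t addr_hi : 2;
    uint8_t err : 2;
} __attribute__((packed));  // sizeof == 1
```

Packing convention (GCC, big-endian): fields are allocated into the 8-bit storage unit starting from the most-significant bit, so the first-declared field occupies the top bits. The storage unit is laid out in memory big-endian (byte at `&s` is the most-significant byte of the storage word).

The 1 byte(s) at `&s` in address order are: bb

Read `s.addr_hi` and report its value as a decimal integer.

-2

[0]=0xbb (big-endian) → word 0xbb
bank [6+:2] = (word>>6) & 0x3 = 2
tag [5+:1] = (word>>5) & 0x1 = 1
opcode [4+:1] = (word>>4) & 0x1 = 1
addr_hi [2+:2] = (word>>2) & 0x3 = 2  ←
err [0+:2] = (word>>0) & 0x3 = 3
addr_hi signed 2b, MSB=1: 2 - 4 = -2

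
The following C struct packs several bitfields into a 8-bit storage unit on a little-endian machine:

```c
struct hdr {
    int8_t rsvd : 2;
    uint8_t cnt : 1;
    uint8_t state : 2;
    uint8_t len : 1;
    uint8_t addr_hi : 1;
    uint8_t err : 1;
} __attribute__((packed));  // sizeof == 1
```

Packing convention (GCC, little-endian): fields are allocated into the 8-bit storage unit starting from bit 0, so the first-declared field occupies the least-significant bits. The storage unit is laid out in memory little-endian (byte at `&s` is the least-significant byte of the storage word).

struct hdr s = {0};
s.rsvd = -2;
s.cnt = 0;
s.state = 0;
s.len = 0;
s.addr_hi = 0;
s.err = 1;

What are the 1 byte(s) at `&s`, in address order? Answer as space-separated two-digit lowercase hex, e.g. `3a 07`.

82

rsvd:2 = -2 → 0x2 << 0 → word 0x02
cnt:1 = 0 → 0x0 << 2 → word 0x02
state:2 = 0 → 0x0 << 3 → word 0x02
len:1 = 0 → 0x0 << 5 → word 0x02
addr_hi:1 = 0 → 0x0 << 6 → word 0x02
err:1 = 1 → 0x1 << 7 → word 0x82
word = 0x82 → little-endian bytes:
  [0]=0x82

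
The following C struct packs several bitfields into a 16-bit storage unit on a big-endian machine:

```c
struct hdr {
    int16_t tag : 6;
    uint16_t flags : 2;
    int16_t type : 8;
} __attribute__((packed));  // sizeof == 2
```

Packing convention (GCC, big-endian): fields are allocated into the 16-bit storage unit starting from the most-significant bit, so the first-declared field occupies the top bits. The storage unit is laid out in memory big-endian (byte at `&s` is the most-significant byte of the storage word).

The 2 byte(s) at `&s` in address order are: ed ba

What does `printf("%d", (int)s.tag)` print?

[0]=0xed [1]=0xba (big-endian) → word 0xedba
tag [10+:6] = (word>>10) & 0x3f = 59  ←
flags [8+:2] = (word>>8) & 0x3 = 1
type [0+:8] = (word>>0) & 0xff = 186
tag signed 6b, MSB=1: 59 - 64 = -5

-5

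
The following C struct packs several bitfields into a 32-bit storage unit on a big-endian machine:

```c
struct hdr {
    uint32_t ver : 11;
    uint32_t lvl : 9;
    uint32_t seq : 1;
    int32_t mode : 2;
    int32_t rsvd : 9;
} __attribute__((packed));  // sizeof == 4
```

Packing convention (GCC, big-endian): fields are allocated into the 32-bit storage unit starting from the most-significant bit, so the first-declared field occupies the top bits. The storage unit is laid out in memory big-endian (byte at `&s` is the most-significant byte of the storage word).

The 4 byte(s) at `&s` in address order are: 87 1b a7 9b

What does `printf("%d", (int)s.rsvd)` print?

[0]=0x87 [1]=0x1b [2]=0xa7 [3]=0x9b (big-endian) → word 0x871ba79b
ver:11 @ bit 21 → (0x871ba79b>>21)&0x7ff = 0x438
lvl:9 @ bit 12 → (0x871ba79b>>12)&0x1ff = 0x1ba
seq:1 @ bit 11 → (0x871ba79b>>11)&0x1 = 0x0
mode:2 @ bit 9 → (0x871ba79b>>9)&0x3 = 0x3
rsvd:9 @ bit 0 → (0x871ba79b>>0)&0x1ff = 0x19b  ←
rsvd signed 9b, MSB=1: 411 - 512 = -101

-101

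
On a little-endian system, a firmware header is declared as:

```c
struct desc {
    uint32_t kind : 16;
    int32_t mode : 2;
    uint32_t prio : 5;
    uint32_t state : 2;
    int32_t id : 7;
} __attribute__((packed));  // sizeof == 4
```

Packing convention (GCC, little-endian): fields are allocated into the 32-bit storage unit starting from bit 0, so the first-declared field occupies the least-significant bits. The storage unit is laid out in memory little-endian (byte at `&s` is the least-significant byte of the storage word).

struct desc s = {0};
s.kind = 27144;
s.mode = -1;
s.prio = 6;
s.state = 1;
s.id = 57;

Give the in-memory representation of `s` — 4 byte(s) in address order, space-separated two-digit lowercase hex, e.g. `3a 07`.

[0+:16] kind=27144 & 0xffff = 0x6a08; word=0x00006a08
[16+:2] mode=-1 & 0x3 = 0x3; word=0x00036a08
[18+:5] prio=6 & 0x1f = 0x6; word=0x001b6a08
[23+:2] state=1 & 0x3 = 0x1; word=0x009b6a08
[25+:7] id=57 & 0x7f = 0x39; word=0x729b6a08
word = 0x729b6a08 → little-endian bytes:
  [0]=0x08  [1]=0x6a  [2]=0x9b  [3]=0x72

08 6a 9b 72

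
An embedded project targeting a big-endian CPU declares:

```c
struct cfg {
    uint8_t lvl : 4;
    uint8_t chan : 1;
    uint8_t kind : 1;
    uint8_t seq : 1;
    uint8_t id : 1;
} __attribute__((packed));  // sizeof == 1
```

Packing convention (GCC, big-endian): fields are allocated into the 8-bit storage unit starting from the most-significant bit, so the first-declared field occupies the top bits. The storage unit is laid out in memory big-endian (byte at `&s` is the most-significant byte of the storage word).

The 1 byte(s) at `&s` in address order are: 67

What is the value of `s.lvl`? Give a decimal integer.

6

[0]=0x67 (big-endian) → word 0x67
lvl [4+:4] = (word>>4) & 0xf = 6  ←
chan [3+:1] = (word>>3) & 0x1 = 0
kind [2+:1] = (word>>2) & 0x1 = 1
seq [1+:1] = (word>>1) & 0x1 = 1
id [0+:1] = (word>>0) & 0x1 = 1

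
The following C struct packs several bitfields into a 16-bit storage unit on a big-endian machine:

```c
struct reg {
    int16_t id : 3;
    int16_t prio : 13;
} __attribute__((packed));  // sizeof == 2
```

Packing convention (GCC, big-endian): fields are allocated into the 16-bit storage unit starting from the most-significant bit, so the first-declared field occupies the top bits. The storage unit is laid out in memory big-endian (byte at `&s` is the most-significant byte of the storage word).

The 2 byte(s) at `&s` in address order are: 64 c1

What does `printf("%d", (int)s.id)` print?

3

[0]=0x64 [1]=0xc1 (big-endian) → word 0x64c1
id:3 @ bit 13 → (0x64c1>>13)&0x7 = 0x3  ←
prio:13 @ bit 0 → (0x64c1>>0)&0x1fff = 0x4c1
id signed 3b, MSB=0: value = 3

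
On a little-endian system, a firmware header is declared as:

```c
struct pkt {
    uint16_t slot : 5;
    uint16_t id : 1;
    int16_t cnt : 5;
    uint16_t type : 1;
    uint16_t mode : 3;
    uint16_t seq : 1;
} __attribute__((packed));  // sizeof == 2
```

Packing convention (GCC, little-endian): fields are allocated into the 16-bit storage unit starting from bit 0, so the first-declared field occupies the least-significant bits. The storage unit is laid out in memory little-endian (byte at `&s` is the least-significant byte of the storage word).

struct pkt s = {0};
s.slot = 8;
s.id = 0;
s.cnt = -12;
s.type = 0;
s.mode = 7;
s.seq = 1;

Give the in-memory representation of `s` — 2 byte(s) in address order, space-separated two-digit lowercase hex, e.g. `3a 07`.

slot (5b) val=8 bits=0x8 at bit 0: 0x0008
id (1b) val=0 bits=0x0 at bit 5: 0x0008
cnt (5b) val=-12 bits=0x14 at bit 6: 0x0508
type (1b) val=0 bits=0x0 at bit 11: 0x0508
mode (3b) val=7 bits=0x7 at bit 12: 0x7508
seq (1b) val=1 bits=0x1 at bit 15: 0xf508
word = 0xf508 → little-endian bytes:
  [0]=0x08  [1]=0xf5

08 f5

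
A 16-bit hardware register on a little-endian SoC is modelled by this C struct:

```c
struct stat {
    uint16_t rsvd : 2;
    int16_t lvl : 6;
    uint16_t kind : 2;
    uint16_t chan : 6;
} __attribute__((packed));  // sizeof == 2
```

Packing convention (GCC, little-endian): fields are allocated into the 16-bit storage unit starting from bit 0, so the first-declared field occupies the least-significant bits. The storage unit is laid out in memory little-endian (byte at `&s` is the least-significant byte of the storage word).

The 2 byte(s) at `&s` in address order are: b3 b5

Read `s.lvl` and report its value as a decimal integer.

[0]=0xb3 [1]=0xb5 (little-endian) → word 0xb5b3
rsvd:2 @ bit 0 → (0xb5b3>>0)&0x3 = 0x3
lvl:6 @ bit 2 → (0xb5b3>>2)&0x3f = 0x2c  ←
kind:2 @ bit 8 → (0xb5b3>>8)&0x3 = 0x1
chan:6 @ bit 10 → (0xb5b3>>10)&0x3f = 0x2d
lvl signed 6b, MSB=1: 44 - 64 = -20

-20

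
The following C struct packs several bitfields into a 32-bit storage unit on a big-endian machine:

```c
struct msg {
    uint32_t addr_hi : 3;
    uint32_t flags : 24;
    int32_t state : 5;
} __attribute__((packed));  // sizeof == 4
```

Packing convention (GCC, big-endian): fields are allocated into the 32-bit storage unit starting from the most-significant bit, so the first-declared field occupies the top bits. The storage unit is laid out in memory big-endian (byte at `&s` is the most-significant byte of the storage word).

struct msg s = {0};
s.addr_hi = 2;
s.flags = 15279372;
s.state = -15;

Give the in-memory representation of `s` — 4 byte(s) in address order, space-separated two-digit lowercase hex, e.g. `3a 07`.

addr_hi (3b) val=2 bits=0x2 at bit 29: 0x40000000
flags (24b) val=15279372 bits=0xe9250c at bit 5: 0x5d24a180
state (5b) val=-15 bits=0x11 at bit 0: 0x5d24a191
word = 0x5d24a191 → big-endian bytes:
  [0]=0x5d  [1]=0x24  [2]=0xa1  [3]=0x91

5d 24 a1 91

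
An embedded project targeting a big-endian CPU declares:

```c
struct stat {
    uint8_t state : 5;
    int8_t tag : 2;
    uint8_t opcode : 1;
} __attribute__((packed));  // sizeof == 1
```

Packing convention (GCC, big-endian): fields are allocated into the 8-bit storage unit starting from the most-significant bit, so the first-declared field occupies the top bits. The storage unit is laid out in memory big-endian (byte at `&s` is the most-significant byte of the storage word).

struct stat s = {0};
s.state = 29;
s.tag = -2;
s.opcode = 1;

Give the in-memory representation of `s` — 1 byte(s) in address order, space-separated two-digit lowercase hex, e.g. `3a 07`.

ed

state:5 = 29 → 0x1d << 3 → word 0xe8
tag:2 = -2 → 0x2 << 1 → word 0xec
opcode:1 = 1 → 0x1 << 0 → word 0xed
word = 0xed → big-endian bytes:
  [0]=0xed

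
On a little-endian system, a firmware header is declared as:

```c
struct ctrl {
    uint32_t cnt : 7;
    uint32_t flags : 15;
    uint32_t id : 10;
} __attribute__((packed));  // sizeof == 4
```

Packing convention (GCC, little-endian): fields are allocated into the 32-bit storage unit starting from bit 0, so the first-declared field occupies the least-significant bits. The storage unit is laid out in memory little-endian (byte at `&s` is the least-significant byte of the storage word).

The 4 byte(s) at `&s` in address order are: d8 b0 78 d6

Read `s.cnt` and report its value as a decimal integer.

[0]=0xd8 [1]=0xb0 [2]=0x78 [3]=0xd6 (little-endian) → word 0xd678b0d8
cnt [0+:7] = (word>>0) & 0x7f = 88  ←
flags [7+:15] = (word>>7) & 0x7fff = 29025
id [22+:10] = (word>>22) & 0x3ff = 857

88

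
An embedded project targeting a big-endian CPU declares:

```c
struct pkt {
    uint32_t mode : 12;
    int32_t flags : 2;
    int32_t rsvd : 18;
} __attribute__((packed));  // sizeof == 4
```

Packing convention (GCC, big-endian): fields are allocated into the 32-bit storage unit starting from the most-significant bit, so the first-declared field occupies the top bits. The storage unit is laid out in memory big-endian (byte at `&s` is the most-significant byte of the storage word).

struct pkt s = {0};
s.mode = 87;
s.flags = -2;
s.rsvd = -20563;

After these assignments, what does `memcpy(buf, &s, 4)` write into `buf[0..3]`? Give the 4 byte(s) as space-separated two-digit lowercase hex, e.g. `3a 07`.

[20+:12] mode=87 & 0xfff = 0x57; word=0x05700000
[18+:2] flags=-2 & 0x3 = 0x2; word=0x05780000
[0+:18] rsvd=-20563 & 0x3ffff = 0x3afad; word=0x057bafad
word = 0x057bafad → big-endian bytes:
  [0]=0x05  [1]=0x7b  [2]=0xaf  [3]=0xad

05 7b af ad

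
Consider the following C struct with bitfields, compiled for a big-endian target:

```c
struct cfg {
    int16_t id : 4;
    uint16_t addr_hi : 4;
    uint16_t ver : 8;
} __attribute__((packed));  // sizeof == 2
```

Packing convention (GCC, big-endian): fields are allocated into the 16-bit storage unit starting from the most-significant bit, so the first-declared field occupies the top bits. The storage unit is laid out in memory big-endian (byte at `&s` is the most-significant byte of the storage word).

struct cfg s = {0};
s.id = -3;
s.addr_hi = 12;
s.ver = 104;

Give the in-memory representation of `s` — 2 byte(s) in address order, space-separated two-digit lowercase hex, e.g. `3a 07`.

dc 68

id:4 = -3 → 0xd << 12 → word 0xd000
addr_hi:4 = 12 → 0xc << 8 → word 0xdc00
ver:8 = 104 → 0x68 << 0 → word 0xdc68
word = 0xdc68 → big-endian bytes:
  [0]=0xdc  [1]=0x68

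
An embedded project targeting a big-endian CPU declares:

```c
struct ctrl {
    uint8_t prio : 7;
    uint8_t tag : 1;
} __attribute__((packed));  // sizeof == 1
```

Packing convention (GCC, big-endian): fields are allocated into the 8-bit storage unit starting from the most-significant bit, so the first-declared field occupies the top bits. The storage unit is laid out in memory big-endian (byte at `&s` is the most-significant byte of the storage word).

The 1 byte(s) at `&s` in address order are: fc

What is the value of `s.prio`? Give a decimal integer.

126

[0]=0xfc (big-endian) → word 0xfc
prio [1+:7] = (word>>1) & 0x7f = 126  ←
tag [0+:1] = (word>>0) & 0x1 = 0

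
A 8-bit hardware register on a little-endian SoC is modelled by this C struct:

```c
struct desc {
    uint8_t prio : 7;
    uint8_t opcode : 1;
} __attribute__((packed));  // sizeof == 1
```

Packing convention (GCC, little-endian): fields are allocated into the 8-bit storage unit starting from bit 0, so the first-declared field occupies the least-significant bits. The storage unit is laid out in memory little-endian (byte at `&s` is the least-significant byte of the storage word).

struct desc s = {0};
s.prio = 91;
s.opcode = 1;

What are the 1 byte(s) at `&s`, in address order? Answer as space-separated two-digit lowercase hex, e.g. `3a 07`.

prio (7b) val=91 bits=0x5b at bit 0: 0x5b
opcode (1b) val=1 bits=0x1 at bit 7: 0xdb
word = 0xdb → little-endian bytes:
  [0]=0xdb

db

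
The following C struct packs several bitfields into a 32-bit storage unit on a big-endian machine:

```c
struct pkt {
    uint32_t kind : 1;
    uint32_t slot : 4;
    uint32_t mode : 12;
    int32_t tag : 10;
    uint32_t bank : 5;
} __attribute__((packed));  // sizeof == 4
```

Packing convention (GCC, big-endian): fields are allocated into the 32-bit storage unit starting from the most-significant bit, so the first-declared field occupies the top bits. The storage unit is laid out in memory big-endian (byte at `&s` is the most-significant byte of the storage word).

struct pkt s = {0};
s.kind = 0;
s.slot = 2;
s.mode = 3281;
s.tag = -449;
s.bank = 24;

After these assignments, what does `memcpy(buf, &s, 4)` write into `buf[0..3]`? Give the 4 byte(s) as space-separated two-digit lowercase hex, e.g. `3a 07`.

kind (1b) val=0 bits=0x0 at bit 31: 0x00000000
slot (4b) val=2 bits=0x2 at bit 27: 0x10000000
mode (12b) val=3281 bits=0xcd1 at bit 15: 0x16688000
tag (10b) val=-449 bits=0x23f at bit 5: 0x1668c7e0
bank (5b) val=24 bits=0x18 at bit 0: 0x1668c7f8
word = 0x1668c7f8 → big-endian bytes:
  [0]=0x16  [1]=0x68  [2]=0xc7  [3]=0xf8

16 68 c7 f8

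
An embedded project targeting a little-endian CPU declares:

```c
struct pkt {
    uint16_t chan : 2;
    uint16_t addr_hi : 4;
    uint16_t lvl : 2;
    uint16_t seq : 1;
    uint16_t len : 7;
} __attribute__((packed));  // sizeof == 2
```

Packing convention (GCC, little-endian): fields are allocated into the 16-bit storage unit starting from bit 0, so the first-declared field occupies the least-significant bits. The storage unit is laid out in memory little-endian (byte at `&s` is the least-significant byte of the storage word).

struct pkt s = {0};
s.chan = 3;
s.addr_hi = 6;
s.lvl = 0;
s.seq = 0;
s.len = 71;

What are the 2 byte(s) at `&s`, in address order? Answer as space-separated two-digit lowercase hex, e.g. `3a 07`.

chan:2 = 3 → 0x3 << 0 → word 0x0003
addr_hi:4 = 6 → 0x6 << 2 → word 0x001b
lvl:2 = 0 → 0x0 << 6 → word 0x001b
seq:1 = 0 → 0x0 << 8 → word 0x001b
len:7 = 71 → 0x47 << 9 → word 0x8e1b
word = 0x8e1b → little-endian bytes:
  [0]=0x1b  [1]=0x8e

1b 8e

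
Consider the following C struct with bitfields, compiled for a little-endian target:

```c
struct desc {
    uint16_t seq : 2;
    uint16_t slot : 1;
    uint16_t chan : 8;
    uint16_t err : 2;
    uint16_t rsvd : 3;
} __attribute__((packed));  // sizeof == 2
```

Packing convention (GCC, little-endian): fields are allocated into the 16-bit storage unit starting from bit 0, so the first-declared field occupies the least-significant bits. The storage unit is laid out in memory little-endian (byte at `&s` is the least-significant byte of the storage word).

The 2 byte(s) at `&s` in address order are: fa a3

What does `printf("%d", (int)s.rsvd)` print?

[0]=0xfa [1]=0xa3 (little-endian) → word 0xa3fa
seq:2 @ bit 0 → (0xa3fa>>0)&0x3 = 0x2
slot:1 @ bit 2 → (0xa3fa>>2)&0x1 = 0x0
chan:8 @ bit 3 → (0xa3fa>>3)&0xff = 0x7f
err:2 @ bit 11 → (0xa3fa>>11)&0x3 = 0x0
rsvd:3 @ bit 13 → (0xa3fa>>13)&0x7 = 0x5  ←

5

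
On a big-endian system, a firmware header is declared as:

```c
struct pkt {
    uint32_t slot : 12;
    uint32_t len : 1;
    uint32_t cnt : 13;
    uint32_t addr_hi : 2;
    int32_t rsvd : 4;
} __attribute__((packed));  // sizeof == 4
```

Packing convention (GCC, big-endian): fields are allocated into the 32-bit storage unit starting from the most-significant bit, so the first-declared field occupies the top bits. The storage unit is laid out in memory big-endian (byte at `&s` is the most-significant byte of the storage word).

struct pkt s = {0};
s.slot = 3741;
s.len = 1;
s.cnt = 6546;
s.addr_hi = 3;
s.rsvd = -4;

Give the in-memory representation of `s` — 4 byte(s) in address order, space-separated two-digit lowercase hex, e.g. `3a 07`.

e9 de 64 bc

[20+:12] slot=3741 & 0xfff = 0xe9d; word=0xe9d00000
[19+:1] len=1 & 0x1 = 0x1; word=0xe9d80000
[6+:13] cnt=6546 & 0x1fff = 0x1992; word=0xe9de6480
[4+:2] addr_hi=3 & 0x3 = 0x3; word=0xe9de64b0
[0+:4] rsvd=-4 & 0xf = 0xc; word=0xe9de64bc
word = 0xe9de64bc → big-endian bytes:
  [0]=0xe9  [1]=0xde  [2]=0x64  [3]=0xbc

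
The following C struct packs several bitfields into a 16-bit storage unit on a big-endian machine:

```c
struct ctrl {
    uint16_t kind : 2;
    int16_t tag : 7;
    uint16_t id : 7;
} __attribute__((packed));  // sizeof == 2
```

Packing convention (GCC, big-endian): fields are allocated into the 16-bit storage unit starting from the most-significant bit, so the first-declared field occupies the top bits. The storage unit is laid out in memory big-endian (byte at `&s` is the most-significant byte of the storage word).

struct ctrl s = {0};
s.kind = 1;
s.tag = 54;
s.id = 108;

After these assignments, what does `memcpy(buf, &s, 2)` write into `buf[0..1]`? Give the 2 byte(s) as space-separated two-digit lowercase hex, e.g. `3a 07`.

5b 6c

kind:2 = 1 → 0x1 << 14 → word 0x4000
tag:7 = 54 → 0x36 << 7 → word 0x5b00
id:7 = 108 → 0x6c << 0 → word 0x5b6c
word = 0x5b6c → big-endian bytes:
  [0]=0x5b  [1]=0x6c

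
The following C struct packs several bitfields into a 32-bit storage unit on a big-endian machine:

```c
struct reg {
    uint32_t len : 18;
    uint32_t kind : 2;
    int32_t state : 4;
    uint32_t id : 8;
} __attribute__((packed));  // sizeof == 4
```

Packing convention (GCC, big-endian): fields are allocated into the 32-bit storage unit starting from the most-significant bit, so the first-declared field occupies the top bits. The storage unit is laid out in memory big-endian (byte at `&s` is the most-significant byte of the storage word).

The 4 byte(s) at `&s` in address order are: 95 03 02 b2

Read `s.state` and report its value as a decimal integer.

2

[0]=0x95 [1]=0x03 [2]=0x02 [3]=0xb2 (big-endian) → word 0x950302b2
len [14+:18] = (word>>14) & 0x3ffff = 152588
kind [12+:2] = (word>>12) & 0x3 = 0
state [8+:4] = (word>>8) & 0xf = 2  ←
id [0+:8] = (word>>0) & 0xff = 178
state signed 4b, MSB=0: value = 2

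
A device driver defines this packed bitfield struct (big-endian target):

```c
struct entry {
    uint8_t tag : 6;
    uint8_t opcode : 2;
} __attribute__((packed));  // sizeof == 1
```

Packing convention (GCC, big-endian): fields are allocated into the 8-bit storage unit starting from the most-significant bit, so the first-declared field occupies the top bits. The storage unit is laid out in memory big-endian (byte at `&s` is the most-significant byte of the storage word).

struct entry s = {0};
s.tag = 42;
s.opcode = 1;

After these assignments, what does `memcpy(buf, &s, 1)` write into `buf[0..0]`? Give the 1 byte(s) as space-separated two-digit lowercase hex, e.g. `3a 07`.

a9

tag (6b) val=42 bits=0x2a at bit 2: 0xa8
opcode (2b) val=1 bits=0x1 at bit 0: 0xa9
word = 0xa9 → big-endian bytes:
  [0]=0xa9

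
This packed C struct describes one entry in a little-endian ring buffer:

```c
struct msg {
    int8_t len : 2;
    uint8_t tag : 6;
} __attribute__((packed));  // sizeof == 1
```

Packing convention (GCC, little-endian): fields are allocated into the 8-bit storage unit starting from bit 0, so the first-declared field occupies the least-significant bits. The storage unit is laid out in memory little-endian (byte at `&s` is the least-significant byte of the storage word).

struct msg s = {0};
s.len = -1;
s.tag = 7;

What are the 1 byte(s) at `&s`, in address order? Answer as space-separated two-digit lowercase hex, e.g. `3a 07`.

[0+:2] len=-1 & 0x3 = 0x3; word=0x03
[2+:6] tag=7 & 0x3f = 0x7; word=0x1f
word = 0x1f → little-endian bytes:
  [0]=0x1f

1f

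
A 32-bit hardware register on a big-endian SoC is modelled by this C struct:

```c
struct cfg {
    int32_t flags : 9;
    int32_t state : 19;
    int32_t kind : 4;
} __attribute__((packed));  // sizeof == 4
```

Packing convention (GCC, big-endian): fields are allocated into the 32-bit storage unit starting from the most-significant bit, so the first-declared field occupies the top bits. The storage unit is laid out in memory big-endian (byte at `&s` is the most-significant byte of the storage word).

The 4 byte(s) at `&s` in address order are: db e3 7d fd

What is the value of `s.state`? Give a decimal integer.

[0]=0xdb [1]=0xe3 [2]=0x7d [3]=0xfd (big-endian) → word 0xdbe37dfd
flags [23+:9] = (word>>23) & 0x1ff = 439
state [4+:19] = (word>>4) & 0x7ffff = 407519  ←
kind [0+:4] = (word>>0) & 0xf = 13
state signed 19b, MSB=1: 407519 - 524288 = -116769

-116769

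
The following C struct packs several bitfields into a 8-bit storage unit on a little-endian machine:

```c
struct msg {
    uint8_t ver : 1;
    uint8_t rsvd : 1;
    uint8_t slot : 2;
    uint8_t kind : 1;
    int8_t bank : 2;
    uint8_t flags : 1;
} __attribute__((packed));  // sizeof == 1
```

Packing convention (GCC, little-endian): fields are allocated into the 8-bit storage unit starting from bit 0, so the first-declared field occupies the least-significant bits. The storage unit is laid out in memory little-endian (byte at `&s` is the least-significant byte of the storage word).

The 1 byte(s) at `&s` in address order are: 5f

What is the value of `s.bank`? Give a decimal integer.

-2

[0]=0x5f (little-endian) → word 0x5f
ver [0+:1] = (word>>0) & 0x1 = 1
rsvd [1+:1] = (word>>1) & 0x1 = 1
slot [2+:2] = (word>>2) & 0x3 = 3
kind [4+:1] = (word>>4) & 0x1 = 1
bank [5+:2] = (word>>5) & 0x3 = 2  ←
flags [7+:1] = (word>>7) & 0x1 = 0
bank signed 2b, MSB=1: 2 - 4 = -2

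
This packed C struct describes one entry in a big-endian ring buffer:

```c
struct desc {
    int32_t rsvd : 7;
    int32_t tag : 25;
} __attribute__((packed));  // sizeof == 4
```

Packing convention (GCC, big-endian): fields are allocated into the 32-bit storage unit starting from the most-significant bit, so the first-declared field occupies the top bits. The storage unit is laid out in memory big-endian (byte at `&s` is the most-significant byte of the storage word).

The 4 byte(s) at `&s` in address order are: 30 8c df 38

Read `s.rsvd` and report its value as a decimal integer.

[0]=0x30 [1]=0x8c [2]=0xdf [3]=0x38 (big-endian) → word 0x308cdf38
rsvd [25+:7] = (word>>25) & 0x7f = 24  ←
tag [0+:25] = (word>>0) & 0x1ffffff = 9232184
rsvd signed 7b, MSB=0: value = 24

24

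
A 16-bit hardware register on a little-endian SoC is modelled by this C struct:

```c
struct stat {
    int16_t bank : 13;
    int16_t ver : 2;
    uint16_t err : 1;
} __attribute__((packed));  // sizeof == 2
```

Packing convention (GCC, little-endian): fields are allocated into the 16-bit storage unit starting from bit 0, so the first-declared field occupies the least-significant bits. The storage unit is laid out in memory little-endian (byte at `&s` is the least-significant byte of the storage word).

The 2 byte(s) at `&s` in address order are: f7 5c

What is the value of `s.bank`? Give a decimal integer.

-777

[0]=0xf7 [1]=0x5c (little-endian) → word 0x5cf7
bank:13 @ bit 0 → (0x5cf7>>0)&0x1fff = 0x1cf7  ←
ver:2 @ bit 13 → (0x5cf7>>13)&0x3 = 0x2
err:1 @ bit 15 → (0x5cf7>>15)&0x1 = 0x0
bank signed 13b, MSB=1: 7415 - 8192 = -777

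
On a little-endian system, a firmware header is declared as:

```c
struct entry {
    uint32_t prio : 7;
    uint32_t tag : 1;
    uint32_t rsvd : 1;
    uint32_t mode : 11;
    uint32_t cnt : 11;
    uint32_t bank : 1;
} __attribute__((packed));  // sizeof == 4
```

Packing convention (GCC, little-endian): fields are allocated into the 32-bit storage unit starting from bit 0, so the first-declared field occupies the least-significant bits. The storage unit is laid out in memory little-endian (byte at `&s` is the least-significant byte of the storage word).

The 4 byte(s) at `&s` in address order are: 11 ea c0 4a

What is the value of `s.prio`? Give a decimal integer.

17

[0]=0x11 [1]=0xea [2]=0xc0 [3]=0x4a (little-endian) → word 0x4ac0ea11
prio:7 @ bit 0 → (0x4ac0ea11>>0)&0x7f = 0x11  ←
tag:1 @ bit 7 → (0x4ac0ea11>>7)&0x1 = 0x0
rsvd:1 @ bit 8 → (0x4ac0ea11>>8)&0x1 = 0x0
mode:11 @ bit 9 → (0x4ac0ea11>>9)&0x7ff = 0x75
cnt:11 @ bit 20 → (0x4ac0ea11>>20)&0x7ff = 0x4ac
bank:1 @ bit 31 → (0x4ac0ea11>>31)&0x1 = 0x0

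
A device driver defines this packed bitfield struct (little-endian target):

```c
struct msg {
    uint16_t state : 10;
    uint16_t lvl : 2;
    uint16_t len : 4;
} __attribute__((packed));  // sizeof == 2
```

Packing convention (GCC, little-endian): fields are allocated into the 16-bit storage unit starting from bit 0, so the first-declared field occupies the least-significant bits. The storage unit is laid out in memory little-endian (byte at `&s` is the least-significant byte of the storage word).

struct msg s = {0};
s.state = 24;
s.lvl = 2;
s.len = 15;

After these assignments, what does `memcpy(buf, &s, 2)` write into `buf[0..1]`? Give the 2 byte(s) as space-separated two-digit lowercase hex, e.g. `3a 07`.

18 f8

state:10 = 24 → 0x18 << 0 → word 0x0018
lvl:2 = 2 → 0x2 << 10 → word 0x0818
len:4 = 15 → 0xf << 12 → word 0xf818
word = 0xf818 → little-endian bytes:
  [0]=0x18  [1]=0xf8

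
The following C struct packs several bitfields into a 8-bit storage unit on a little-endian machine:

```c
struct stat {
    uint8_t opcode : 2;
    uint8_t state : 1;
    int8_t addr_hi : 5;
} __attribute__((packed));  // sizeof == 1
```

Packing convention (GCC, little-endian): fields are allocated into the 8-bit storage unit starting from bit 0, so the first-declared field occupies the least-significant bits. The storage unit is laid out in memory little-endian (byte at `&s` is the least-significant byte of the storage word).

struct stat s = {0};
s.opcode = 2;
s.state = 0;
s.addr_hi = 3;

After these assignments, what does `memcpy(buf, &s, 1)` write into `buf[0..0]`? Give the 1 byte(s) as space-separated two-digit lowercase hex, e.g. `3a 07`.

1a

opcode:2 = 2 → 0x2 << 0 → word 0x02
state:1 = 0 → 0x0 << 2 → word 0x02
addr_hi:5 = 3 → 0x3 << 3 → word 0x1a
word = 0x1a → little-endian bytes:
  [0]=0x1a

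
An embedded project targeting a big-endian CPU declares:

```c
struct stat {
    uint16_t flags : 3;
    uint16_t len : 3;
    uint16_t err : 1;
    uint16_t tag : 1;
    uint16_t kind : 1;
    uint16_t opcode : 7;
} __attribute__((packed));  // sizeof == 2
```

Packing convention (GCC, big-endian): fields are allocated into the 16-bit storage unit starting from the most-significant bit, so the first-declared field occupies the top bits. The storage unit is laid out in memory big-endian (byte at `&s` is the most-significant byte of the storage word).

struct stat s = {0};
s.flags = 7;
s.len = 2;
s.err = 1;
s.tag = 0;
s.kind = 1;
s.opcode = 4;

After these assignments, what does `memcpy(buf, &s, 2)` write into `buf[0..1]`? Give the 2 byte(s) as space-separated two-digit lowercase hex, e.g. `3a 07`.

flags:3 = 7 → 0x7 << 13 → word 0xe000
len:3 = 2 → 0x2 << 10 → word 0xe800
err:1 = 1 → 0x1 << 9 → word 0xea00
tag:1 = 0 → 0x0 << 8 → word 0xea00
kind:1 = 1 → 0x1 << 7 → word 0xea80
opcode:7 = 4 → 0x4 << 0 → word 0xea84
word = 0xea84 → big-endian bytes:
  [0]=0xea  [1]=0x84

ea 84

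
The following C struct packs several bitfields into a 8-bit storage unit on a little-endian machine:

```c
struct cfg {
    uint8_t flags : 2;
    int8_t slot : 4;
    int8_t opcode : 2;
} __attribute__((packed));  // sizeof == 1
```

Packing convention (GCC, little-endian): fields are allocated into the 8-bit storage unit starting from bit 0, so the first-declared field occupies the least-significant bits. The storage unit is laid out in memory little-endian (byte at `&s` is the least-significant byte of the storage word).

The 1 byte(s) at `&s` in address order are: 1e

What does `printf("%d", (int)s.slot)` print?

[0]=0x1e (little-endian) → word 0x1e
flags:2 @ bit 0 → (0x1e>>0)&0x3 = 0x2
slot:4 @ bit 2 → (0x1e>>2)&0xf = 0x7  ←
opcode:2 @ bit 6 → (0x1e>>6)&0x3 = 0x0
slot signed 4b, MSB=0: value = 7

7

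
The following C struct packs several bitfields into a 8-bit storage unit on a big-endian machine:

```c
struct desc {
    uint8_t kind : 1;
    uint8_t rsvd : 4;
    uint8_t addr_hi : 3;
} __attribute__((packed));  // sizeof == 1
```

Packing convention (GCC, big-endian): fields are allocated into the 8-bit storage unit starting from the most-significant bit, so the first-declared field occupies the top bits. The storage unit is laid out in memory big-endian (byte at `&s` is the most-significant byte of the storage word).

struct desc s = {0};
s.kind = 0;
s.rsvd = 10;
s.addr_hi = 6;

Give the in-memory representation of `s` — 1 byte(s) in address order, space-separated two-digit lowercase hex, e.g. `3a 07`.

56

kind (1b) val=0 bits=0x0 at bit 7: 0x00
rsvd (4b) val=10 bits=0xa at bit 3: 0x50
addr_hi (3b) val=6 bits=0x6 at bit 0: 0x56
word = 0x56 → big-endian bytes:
  [0]=0x56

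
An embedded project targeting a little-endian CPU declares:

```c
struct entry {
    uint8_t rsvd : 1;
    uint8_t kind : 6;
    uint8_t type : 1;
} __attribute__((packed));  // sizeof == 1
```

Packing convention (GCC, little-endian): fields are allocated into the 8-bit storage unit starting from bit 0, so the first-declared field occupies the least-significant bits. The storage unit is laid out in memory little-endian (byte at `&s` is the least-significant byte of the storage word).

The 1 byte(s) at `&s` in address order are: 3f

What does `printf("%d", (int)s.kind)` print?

[0]=0x3f (little-endian) → word 0x3f
rsvd:1 @ bit 0 → (0x3f>>0)&0x1 = 0x1
kind:6 @ bit 1 → (0x3f>>1)&0x3f = 0x1f  ←
type:1 @ bit 7 → (0x3f>>7)&0x1 = 0x0

31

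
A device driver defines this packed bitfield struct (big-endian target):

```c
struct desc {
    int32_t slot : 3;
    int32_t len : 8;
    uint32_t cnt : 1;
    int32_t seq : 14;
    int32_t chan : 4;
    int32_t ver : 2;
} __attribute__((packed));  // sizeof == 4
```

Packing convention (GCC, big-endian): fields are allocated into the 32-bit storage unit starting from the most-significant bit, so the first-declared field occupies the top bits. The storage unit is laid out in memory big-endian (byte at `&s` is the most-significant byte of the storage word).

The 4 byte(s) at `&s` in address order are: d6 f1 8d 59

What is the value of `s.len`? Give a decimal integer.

-73

[0]=0xd6 [1]=0xf1 [2]=0x8d [3]=0x59 (big-endian) → word 0xd6f18d59
slot [29+:3] = (word>>29) & 0x7 = 6
len [21+:8] = (word>>21) & 0xff = 183  ←
cnt [20+:1] = (word>>20) & 0x1 = 1
seq [6+:14] = (word>>6) & 0x3fff = 1589
chan [2+:4] = (word>>2) & 0xf = 6
ver [0+:2] = (word>>0) & 0x3 = 1
len signed 8b, MSB=1: 183 - 256 = -73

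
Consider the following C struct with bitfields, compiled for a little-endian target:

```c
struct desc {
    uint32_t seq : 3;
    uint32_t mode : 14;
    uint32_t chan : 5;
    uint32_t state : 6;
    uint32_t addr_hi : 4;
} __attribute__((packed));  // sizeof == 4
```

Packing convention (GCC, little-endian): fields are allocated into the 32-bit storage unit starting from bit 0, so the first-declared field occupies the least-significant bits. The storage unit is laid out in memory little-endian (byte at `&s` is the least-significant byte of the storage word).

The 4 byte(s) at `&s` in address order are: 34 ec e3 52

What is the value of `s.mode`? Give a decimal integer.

[0]=0x34 [1]=0xec [2]=0xe3 [3]=0x52 (little-endian) → word 0x52e3ec34
seq:3 @ bit 0 → (0x52e3ec34>>0)&0x7 = 0x4
mode:14 @ bit 3 → (0x52e3ec34>>3)&0x3fff = 0x3d86  ←
chan:5 @ bit 17 → (0x52e3ec34>>17)&0x1f = 0x11
state:6 @ bit 22 → (0x52e3ec34>>22)&0x3f = 0xb
addr_hi:4 @ bit 28 → (0x52e3ec34>>28)&0xf = 0x5

15750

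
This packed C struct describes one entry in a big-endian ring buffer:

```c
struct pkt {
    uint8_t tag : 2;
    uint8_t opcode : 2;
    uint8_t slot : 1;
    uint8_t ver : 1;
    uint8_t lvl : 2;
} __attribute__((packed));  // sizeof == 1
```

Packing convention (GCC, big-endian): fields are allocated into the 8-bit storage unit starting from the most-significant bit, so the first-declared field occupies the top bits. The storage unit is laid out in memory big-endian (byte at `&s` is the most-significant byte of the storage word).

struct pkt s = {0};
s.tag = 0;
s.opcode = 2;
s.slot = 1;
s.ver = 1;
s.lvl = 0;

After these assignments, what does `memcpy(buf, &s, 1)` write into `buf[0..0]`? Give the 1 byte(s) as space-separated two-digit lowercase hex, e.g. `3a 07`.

2c

[6+:2] tag=0 & 0x3 = 0x0; word=0x00
[4+:2] opcode=2 & 0x3 = 0x2; word=0x20
[3+:1] slot=1 & 0x1 = 0x1; word=0x28
[2+:1] ver=1 & 0x1 = 0x1; word=0x2c
[0+:2] lvl=0 & 0x3 = 0x0; word=0x2c
word = 0x2c → big-endian bytes:
  [0]=0x2c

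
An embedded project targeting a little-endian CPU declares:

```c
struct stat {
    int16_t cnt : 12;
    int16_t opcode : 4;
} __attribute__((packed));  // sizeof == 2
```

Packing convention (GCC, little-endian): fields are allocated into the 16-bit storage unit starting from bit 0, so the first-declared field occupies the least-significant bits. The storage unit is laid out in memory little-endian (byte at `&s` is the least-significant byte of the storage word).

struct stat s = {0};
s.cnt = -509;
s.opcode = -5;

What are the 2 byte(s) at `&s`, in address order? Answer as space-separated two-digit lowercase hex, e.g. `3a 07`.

03 be

cnt:12 = -509 → 0xe03 << 0 → word 0x0e03
opcode:4 = -5 → 0xb << 12 → word 0xbe03
word = 0xbe03 → little-endian bytes:
  [0]=0x03  [1]=0xbe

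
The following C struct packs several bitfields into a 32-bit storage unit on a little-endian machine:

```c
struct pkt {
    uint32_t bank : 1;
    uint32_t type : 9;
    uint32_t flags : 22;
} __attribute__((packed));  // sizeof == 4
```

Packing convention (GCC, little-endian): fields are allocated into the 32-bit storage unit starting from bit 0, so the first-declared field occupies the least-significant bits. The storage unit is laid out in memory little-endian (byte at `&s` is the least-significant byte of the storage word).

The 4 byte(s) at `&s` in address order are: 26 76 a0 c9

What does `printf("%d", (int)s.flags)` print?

[0]=0x26 [1]=0x76 [2]=0xa0 [3]=0xc9 (little-endian) → word 0xc9a07626
bank:1 @ bit 0 → (0xc9a07626>>0)&0x1 = 0x0
type:9 @ bit 1 → (0xc9a07626>>1)&0x1ff = 0x113
flags:22 @ bit 10 → (0xc9a07626>>10)&0x3fffff = 0x32681d  ←

3303453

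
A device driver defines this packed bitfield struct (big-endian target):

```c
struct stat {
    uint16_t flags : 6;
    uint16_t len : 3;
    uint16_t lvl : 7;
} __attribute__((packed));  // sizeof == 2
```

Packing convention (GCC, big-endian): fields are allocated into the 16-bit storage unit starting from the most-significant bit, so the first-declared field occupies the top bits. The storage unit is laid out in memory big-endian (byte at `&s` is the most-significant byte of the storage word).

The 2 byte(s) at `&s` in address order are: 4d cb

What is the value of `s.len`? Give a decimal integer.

[0]=0x4d [1]=0xcb (big-endian) → word 0x4dcb
flags [10+:6] = (word>>10) & 0x3f = 19
len [7+:3] = (word>>7) & 0x7 = 3  ←
lvl [0+:7] = (word>>0) & 0x7f = 75

3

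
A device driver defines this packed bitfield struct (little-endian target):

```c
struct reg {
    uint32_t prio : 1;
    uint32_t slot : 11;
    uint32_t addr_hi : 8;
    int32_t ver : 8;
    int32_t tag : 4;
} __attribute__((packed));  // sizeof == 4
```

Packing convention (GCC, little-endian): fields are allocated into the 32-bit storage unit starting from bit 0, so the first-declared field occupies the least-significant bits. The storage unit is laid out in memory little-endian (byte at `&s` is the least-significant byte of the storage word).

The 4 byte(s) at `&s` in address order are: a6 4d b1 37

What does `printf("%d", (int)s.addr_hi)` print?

20

[0]=0xa6 [1]=0x4d [2]=0xb1 [3]=0x37 (little-endian) → word 0x37b14da6
prio:1 @ bit 0 → (0x37b14da6>>0)&0x1 = 0x0
slot:11 @ bit 1 → (0x37b14da6>>1)&0x7ff = 0x6d3
addr_hi:8 @ bit 12 → (0x37b14da6>>12)&0xff = 0x14  ←
ver:8 @ bit 20 → (0x37b14da6>>20)&0xff = 0x7b
tag:4 @ bit 28 → (0x37b14da6>>28)&0xf = 0x3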